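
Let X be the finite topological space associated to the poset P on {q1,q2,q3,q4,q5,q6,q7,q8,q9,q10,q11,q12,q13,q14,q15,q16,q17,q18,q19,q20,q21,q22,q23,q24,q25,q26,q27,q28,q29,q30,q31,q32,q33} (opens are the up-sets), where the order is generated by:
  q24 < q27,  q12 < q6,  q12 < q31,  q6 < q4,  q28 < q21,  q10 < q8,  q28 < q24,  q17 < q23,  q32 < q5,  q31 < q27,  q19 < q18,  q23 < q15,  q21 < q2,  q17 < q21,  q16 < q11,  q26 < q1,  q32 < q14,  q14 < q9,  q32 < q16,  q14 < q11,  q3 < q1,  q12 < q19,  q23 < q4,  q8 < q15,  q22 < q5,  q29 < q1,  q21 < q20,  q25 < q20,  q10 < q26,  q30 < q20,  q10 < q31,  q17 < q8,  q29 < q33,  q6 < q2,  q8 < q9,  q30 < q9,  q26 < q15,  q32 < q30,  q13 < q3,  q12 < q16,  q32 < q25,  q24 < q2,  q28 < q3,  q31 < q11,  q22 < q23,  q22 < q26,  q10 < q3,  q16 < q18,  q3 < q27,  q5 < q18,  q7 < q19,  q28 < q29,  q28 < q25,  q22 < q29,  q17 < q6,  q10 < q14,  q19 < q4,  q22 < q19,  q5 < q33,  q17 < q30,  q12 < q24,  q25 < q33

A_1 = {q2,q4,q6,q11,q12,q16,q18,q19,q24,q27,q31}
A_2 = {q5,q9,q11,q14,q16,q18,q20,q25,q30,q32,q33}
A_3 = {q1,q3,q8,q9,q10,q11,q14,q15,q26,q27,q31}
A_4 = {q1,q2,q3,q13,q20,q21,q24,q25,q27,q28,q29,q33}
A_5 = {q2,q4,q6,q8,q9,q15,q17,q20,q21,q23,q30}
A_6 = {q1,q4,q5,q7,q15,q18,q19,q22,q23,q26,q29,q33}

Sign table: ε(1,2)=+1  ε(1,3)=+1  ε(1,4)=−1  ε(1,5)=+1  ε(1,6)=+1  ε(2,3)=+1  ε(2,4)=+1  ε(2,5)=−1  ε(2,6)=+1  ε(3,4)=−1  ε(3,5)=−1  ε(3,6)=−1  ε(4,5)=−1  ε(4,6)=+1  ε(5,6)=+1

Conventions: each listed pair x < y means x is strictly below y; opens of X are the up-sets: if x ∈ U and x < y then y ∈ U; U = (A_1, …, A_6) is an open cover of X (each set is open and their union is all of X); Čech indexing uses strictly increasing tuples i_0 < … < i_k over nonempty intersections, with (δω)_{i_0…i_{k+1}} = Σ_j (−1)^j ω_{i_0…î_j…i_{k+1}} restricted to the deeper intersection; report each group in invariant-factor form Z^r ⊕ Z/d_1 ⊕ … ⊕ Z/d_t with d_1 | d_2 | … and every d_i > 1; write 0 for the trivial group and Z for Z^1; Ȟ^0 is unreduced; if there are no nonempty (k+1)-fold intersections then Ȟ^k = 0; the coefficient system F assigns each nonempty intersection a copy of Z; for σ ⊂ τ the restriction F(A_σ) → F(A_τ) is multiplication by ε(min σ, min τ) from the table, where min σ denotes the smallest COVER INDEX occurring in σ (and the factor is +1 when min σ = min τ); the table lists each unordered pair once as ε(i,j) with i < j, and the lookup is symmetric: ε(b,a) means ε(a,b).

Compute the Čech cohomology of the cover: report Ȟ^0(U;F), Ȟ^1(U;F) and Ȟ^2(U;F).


Ȟ^0(U;F) ≅ 0,  Ȟ^1(U;F) ≅ Z/2,  Ȟ^2(U;F) ≅ Z

nonempty overlaps:
  A12={q11,q16,q18} A13={q11,q27,q31} A14={q2,q24,q27} A15={q2,q4,q6} A16={q4,q18,q19} A23={q9,q11,q14} A24={q20,q25,q33} A25={q9,q20,q30} A26={q5,q18,q33} A34={q1,q3,q27} A35={q8,q9,q15} A36={q1,q15,q26} A45={q2,q20,q21} A46={q1,q29,q33} A56={q4,q15,q23}
  A123={q11} A126={q18} A134={q27} A145={q2} A156={q4} A235={q9} A245={q20} A246={q33} A346={q1} A356={q15}
C dims 6,15,10; δ0: rk 6, SNF 1^5·2; δ1: rk 9, SNF 1^9
degree 0: 6−6−0 = 0 → Ȟ^0 ≅ 0
degree 1: 15−9−6 = 0 plus torsion [2] → Ȟ^1 ≅ Z/2
degree 2: 10−0−9 = 1 → Ȟ^2 ≅ Z


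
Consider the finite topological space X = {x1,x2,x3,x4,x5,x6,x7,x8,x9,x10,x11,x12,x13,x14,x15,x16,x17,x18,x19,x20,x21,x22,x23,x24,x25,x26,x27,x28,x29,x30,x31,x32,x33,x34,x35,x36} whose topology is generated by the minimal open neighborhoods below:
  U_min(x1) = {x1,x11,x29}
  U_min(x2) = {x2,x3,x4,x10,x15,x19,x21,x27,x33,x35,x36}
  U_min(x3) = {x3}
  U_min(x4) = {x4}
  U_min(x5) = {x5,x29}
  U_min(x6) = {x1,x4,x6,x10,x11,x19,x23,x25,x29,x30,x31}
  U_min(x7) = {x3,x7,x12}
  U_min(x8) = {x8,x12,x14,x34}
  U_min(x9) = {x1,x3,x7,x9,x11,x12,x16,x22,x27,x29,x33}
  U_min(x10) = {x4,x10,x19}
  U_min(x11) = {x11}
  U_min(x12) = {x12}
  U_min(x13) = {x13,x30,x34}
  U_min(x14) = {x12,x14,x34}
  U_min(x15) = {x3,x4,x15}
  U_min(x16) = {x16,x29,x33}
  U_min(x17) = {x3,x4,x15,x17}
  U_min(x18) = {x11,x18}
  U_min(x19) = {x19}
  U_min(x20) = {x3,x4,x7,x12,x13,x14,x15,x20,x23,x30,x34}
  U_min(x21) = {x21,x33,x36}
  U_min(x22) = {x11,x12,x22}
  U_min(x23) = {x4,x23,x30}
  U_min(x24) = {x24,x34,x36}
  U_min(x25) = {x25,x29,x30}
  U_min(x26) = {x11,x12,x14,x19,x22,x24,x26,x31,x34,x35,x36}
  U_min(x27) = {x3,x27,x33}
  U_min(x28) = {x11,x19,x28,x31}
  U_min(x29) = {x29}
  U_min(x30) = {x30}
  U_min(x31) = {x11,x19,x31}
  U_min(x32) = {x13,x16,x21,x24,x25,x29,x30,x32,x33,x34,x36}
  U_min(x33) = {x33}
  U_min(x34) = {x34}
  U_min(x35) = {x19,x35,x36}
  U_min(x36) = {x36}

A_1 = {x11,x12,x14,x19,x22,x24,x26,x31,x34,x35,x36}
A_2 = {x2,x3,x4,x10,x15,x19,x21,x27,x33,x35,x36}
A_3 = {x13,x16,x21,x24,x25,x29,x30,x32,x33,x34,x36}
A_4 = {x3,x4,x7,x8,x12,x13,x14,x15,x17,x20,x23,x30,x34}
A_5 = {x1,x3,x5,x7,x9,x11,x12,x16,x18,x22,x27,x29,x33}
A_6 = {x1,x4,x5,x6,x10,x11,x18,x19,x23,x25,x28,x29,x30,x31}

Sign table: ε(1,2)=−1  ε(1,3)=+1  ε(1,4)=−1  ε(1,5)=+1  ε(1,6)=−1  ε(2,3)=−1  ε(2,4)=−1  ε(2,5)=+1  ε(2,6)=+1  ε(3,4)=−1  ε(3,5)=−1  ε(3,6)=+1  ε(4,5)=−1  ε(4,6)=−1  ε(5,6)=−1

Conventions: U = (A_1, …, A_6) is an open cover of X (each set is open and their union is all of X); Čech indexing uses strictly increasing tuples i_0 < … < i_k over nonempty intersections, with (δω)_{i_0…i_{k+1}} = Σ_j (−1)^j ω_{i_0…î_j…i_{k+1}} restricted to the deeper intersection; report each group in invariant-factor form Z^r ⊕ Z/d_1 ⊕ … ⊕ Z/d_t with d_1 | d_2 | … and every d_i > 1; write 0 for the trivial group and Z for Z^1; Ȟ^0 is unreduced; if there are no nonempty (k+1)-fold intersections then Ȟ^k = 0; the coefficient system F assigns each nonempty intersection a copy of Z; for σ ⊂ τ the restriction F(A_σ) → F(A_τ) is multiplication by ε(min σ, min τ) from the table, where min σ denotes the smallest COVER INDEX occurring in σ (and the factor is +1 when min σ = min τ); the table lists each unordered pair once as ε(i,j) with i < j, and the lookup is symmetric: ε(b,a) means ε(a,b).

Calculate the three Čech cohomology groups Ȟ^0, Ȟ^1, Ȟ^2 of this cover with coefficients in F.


nonempty overlaps:
  A12={x19,x35,x36} A13={x24,x34,x36} A14={x12,x14,x34} A15={x11,x12,x22} A16={x11,x19,x31} A23={x21,x33,x36} A24={x3,x4,x15} A25={x3,x27,x33} A26={x4,x10,x19} A34={x13,x30,x34} A35={x16,x29,x33} A36={x25,x29,x30} A45={x3,x7,x12} A46={x4,x23,x30} A56={x1,x5,x11,x18,x29}
  A123={x36} A126={x19} A134={x34} A145={x12} A156={x11} A235={x33} A245={x3} A246={x4} A346={x30} A356={x29}
C dims 6,15,10; δ0: rk 6, SNF 1^5·2; δ1: rk 9, SNF 1^9
degree 0: 6−6−0 = 0 → Ȟ^0 ≅ 0
degree 1: 15−9−6 = 0 plus torsion [2] → Ȟ^1 ≅ Z/2
degree 2: 10−0−9 = 1 → Ȟ^2 ≅ Z

Ȟ^0(U;F) ≅ 0,  Ȟ^1(U;F) ≅ Z/2,  Ȟ^2(U;F) ≅ Z


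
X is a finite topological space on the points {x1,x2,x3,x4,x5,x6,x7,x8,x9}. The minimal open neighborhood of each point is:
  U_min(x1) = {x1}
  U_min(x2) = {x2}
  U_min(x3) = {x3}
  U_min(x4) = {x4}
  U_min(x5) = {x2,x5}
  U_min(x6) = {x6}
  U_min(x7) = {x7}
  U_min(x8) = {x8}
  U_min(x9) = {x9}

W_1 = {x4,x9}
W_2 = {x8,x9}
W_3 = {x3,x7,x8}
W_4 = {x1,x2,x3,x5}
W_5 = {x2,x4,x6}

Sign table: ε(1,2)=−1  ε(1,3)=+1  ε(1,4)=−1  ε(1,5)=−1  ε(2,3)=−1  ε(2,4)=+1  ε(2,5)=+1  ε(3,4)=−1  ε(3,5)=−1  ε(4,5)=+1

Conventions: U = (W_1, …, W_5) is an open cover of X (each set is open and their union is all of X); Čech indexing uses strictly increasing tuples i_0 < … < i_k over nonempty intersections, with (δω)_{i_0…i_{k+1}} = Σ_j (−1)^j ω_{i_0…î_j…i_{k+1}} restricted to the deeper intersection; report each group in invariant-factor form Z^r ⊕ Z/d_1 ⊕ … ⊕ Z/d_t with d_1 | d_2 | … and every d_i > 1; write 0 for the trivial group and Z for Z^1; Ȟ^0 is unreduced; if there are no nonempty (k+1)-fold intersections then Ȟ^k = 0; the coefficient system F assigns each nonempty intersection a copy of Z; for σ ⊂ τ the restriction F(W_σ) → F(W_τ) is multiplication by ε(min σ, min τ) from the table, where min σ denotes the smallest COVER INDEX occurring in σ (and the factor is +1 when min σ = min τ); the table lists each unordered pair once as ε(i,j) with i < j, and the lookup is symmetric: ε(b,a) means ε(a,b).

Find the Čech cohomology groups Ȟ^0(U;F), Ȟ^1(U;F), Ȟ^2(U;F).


Ȟ^0 = Z, Ȟ^1 = Z, Ȟ^2 = 0

intersection data:
  W12={x9} W15={x4} W23={x8} W34={x3} W45={x2}
C dims 5,5; δ0: rk 4, SNF 1^4
Ȟ^0 = (5 − 4) − 0 = 1, so Ȟ^0 ≅ Z
Ȟ^1 = (5 − 0) − 4 = 1, so Ȟ^1 ≅ Z
Ȟ^2 = (0 − 0) − 0 = 0, so Ȟ^2 ≅ 0


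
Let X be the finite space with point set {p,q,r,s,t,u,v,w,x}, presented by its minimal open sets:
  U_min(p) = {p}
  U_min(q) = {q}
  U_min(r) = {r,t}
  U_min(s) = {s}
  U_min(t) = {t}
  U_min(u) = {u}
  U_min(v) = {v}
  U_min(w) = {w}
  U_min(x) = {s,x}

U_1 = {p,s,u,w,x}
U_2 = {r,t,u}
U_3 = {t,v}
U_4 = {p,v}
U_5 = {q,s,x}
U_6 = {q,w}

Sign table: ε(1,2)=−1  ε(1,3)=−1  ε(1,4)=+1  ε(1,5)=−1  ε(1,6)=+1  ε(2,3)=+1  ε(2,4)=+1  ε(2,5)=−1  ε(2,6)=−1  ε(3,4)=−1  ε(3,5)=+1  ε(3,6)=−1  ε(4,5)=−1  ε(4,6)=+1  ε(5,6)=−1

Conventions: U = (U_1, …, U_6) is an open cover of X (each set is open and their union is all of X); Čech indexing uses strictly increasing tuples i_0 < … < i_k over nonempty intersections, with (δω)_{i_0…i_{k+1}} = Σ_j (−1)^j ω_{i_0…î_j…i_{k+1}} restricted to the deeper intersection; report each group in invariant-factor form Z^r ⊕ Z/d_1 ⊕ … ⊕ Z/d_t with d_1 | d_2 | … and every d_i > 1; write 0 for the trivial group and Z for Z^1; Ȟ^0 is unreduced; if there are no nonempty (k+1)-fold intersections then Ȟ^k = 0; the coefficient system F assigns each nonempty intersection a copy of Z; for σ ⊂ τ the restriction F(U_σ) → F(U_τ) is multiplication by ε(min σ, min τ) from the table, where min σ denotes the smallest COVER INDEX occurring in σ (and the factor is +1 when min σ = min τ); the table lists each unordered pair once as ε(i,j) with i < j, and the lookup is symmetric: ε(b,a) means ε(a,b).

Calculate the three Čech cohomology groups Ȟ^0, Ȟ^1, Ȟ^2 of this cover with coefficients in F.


nonempty overlaps:
  U12={u} U14={p} U15={s,x} U16={w} U23={t} U34={v} U56={q}
C dims 6,7; δ0: rk 5, SNF 1^5
degree 0: 6−5−0 = 1 → Ȟ^0 ≅ Z
degree 1: 7−0−5 = 2 → Ȟ^1 ≅ Z^2
degree 2: 0−0−0 = 0 → Ȟ^2 ≅ 0

Ȟ^0(U;F) ≅ Z, Ȟ^1(U;F) ≅ Z^2, Ȟ^2(U;F) ≅ 0


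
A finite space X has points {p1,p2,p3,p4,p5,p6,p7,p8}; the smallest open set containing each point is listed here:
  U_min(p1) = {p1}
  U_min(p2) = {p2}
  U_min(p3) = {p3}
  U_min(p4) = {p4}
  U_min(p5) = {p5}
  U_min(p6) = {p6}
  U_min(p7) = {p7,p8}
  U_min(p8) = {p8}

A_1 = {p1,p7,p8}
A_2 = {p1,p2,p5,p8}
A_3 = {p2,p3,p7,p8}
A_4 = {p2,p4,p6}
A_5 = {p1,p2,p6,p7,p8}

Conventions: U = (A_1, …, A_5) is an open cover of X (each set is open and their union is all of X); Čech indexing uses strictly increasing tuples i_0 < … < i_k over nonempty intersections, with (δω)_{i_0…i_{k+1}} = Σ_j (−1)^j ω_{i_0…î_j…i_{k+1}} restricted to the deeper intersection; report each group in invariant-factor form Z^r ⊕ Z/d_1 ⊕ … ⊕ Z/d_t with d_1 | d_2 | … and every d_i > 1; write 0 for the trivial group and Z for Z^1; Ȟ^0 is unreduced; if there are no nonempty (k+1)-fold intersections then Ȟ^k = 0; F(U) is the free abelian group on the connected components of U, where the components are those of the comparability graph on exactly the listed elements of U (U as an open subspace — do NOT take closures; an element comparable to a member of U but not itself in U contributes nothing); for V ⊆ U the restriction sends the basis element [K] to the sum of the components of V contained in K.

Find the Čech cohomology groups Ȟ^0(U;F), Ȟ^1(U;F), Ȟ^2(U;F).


cover nerve:
  A12={p1,p8} A13={p7,p8} A15={p1,p7,p8} A23={p2,p8} A24={p2} A25={p1,p2,p8} A34={p2} A35={p2,p7,p8} A45={p2,p6}
  A123={p8} A125={p1,p8} A135={p7,p8} A234={p2} A235={p2,p8} A245={p2} A345={p2}
  A1235={p8} A2345={p2}
components per intersection:
  A1: {p1} {p7,p8}
  A2: {p1} {p2} {p5} {p8}
  A3: {p2} {p3} {p7,p8}
  A4: {p2} {p4} {p6}
  A5: {p1} {p2} {p6} {p7,p8}
  A12: {p1} {p8}
  A13: {p7,p8}
  A15: {p1} {p7,p8}
  A23: {p2} {p8}
  A24: {p2}
  A25: {p1} {p2} {p8}
  A34: {p2}
  A35: {p2} {p7,p8}
  A45: {p2} {p6}
  A123: {p8}
  A125: {p1} {p8}
  A135: {p7,p8}
  A234: {p2}
  A235: {p2} {p8}
  A245: {p2}
  A345: {p2}
  A1235: {p8}
  A2345: {p2}
C dims 16,16,9,2; δ0: rk 9, SNF 1^9; δ1: rk 7, SNF 1^7; δ2: rk 2, SNF 1^2
Ȟ^0: (16−9)−0=7 ⇒ Z^7
Ȟ^1: (16−7)−9=0 ⇒ 0
Ȟ^2: (9−2)−7=0 ⇒ 0

Ȟ^0 ≅ Z^7, Ȟ^1 ≅ 0, Ȟ^2 ≅ 0


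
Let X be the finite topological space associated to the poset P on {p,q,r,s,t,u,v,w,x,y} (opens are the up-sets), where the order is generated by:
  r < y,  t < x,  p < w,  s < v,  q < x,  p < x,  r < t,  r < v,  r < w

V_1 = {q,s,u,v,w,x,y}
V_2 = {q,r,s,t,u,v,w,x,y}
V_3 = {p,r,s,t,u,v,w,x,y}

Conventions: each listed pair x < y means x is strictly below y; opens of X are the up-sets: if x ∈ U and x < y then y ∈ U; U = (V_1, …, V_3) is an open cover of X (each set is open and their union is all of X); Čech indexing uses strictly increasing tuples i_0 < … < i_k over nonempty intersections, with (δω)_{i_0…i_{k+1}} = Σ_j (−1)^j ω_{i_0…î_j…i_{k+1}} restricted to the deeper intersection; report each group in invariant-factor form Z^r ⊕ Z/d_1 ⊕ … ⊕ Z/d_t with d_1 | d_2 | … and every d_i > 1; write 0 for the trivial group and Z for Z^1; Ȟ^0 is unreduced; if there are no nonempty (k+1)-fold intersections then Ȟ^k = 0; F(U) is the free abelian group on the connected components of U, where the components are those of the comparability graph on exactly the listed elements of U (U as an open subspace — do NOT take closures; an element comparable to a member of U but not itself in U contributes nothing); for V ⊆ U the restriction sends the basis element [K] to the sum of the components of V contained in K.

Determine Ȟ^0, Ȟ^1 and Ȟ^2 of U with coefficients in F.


cover nerve:
  V12={q,s,u,v,w,x,y} V13={s,u,v,w,x,y} V23={r,s,t,u,v,w,x,y}
  V123={s,u,v,w,x,y}
components per intersection:
  V1: {q,x} {s,v} {u} {w} {y}
  V2: {q,r,s,t,v,w,x,y} {u}
  V3: {p,r,s,t,v,w,x,y} {u}
  V12: {q,x} {s,v} {u} {w} {y}
  V13: {s,v} {u} {w} {x} {y}
  V23: {r,s,t,v,w,x,y} {u}
  V123: {s,v} {u} {w} {x} {y}
C dims 9,12,5; δ0: rk 7, SNF 1^7; δ1: rk 5, SNF 1^5
Ȟ^0: (9−7)−0=2 ⇒ Z^2
Ȟ^1: (12−5)−7=0 ⇒ 0
Ȟ^2: (5−0)−5=0 ⇒ 0

Ȟ^0 ≅ Z^2, Ȟ^1 ≅ 0, Ȟ^2 ≅ 0


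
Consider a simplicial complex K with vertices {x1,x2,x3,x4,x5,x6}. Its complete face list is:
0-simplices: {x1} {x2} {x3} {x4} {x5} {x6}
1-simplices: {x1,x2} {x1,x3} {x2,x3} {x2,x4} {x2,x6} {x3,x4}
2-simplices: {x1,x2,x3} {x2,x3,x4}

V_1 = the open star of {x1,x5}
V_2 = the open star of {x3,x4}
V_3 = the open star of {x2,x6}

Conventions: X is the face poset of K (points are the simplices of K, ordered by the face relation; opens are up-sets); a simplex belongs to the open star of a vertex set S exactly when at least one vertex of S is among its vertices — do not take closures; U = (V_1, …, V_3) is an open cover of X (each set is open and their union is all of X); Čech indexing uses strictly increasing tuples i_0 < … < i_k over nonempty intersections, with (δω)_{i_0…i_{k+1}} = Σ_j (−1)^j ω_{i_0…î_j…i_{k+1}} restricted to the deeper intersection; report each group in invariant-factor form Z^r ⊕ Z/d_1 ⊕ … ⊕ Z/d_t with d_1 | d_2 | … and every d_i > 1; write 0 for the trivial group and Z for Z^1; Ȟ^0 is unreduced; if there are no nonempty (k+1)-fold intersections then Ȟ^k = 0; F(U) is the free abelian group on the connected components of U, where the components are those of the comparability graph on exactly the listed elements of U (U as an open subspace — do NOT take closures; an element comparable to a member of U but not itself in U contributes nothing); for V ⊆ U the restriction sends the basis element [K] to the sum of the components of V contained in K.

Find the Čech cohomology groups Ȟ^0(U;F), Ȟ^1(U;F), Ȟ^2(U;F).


nonempty intersections:
  V1={{x1},{x5},{x1,x2},{x1,x3},{x1,x2,x3}} V2={{x3},{x4},{x1,x3},{x2,x3},{x2,x4},{x3,x4},{x1,x2,x3},{x2,x3,x4}} V3={{x2},{x6},{x1,x2},{x2,x3},{x2,x4},{x2,x6},{x1,x2,x3},{x2,x3,x4}}
  V12={{x1,x3},{x1,x2,x3}} V13={{x1,x2},{x1,x2,x3}} V23={{x2,x3},{x2,x4},{x1,x2,x3},{x2,x3,x4}}
  V123={{x1,x2,x3}}
components per intersection:
  V1: {{x1},{x1,x2},{x1,x3},{x1,x2,x3}} {{x5}}
  V2: {{x3},{x4},{x1,x3},{x2,x3},{x2,x4},{x3,x4},{x1,x2,x3},{x2,x3,x4}}
  V3: {{x2},{x6},{x1,x2},{x2,x3},{x2,x4},{x2,x6},{x1,x2,x3},{x2,x3,x4}}
  V12: {{x1,x3},{x1,x2,x3}}
  V13: {{x1,x2},{x1,x2,x3}}
  V23: {{x2,x3},{x2,x4},{x1,x2,x3},{x2,x3,x4}}
  V123: {{x1,x2,x3}}
C dims 4,3,1; δ0: rk 2, SNF 1^2; δ1: rk 1, SNF 1^1
Ȟ^0: (4−2)−0=2 ⇒ Z^2
Ȟ^1: (3−1)−2=0 ⇒ 0
Ȟ^2: (1−0)−1=0 ⇒ 0

Ȟ^0(U;F) ≅ Z^2, Ȟ^1(U;F) ≅ 0, Ȟ^2(U;F) ≅ 0


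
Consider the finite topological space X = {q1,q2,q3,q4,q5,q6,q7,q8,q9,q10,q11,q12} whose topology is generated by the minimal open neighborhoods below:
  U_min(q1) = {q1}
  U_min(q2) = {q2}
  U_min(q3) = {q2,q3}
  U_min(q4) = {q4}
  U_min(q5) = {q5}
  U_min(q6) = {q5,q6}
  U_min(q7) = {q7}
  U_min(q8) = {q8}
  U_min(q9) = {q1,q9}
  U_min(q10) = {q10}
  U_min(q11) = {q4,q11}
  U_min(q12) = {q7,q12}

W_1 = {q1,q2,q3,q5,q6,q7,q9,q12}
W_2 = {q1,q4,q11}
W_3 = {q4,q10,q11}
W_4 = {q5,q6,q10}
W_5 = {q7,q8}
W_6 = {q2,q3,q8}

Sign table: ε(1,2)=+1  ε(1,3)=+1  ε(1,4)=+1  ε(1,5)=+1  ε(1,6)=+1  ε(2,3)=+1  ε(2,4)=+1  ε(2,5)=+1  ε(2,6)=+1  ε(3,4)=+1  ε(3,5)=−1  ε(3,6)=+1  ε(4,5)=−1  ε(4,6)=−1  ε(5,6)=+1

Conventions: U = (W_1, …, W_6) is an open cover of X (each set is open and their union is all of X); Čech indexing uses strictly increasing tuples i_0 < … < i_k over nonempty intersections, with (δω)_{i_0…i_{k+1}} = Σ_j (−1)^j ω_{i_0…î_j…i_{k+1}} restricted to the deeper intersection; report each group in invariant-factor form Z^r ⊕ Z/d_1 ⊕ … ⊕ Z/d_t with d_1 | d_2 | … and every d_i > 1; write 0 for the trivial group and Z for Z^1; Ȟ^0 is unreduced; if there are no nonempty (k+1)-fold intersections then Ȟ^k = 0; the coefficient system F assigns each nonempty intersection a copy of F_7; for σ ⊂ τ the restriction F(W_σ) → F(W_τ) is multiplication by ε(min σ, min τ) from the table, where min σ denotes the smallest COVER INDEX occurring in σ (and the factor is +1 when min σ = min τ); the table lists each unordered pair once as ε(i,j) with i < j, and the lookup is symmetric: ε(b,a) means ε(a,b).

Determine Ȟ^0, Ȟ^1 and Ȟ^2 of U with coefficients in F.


nerve of the cover:
  W12={q1} W14={q5,q6} W15={q7} W16={q2,q3} W23={q4,q11} W34={q10} W56={q8}
C dims 6,7; δ0: rk_F7 5
Ȟ^0 = (6 − 5) − 0 = 1, so Ȟ^0 ≅ Z/7
Ȟ^1 = (7 − 0) − 5 = 2, so Ȟ^1 ≅ Z/7 ⊕ Z/7
Ȟ^2 = (0 − 0) − 0 = 0, so Ȟ^2 ≅ 0

Ȟ^0 = Z/7, Ȟ^1 = Z/7 ⊕ Z/7 and Ȟ^2 = 0


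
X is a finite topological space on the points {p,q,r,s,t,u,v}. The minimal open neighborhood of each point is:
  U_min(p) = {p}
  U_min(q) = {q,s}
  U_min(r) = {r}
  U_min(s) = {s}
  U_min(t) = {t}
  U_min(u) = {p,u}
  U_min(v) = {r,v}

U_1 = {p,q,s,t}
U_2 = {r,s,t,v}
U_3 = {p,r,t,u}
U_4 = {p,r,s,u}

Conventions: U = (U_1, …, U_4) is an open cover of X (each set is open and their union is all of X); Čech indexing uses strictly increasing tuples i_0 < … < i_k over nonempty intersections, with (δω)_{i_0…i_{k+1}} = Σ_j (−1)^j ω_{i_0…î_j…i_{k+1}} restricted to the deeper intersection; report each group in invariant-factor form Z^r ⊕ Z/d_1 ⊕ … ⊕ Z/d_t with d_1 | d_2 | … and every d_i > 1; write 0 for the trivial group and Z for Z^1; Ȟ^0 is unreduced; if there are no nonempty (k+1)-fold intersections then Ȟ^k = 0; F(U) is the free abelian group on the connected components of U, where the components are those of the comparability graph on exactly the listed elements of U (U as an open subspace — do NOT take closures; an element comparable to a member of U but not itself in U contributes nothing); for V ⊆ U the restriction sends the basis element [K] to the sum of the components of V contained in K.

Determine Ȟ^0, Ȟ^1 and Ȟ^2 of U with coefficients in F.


nerve of the cover:
  U12={s,t} U13={p,t} U14={p,s} U23={r,t} U24={r,s} U34={p,r,u}
  U123={t} U124={s} U134={p} U234={r}
components per intersection:
  U1: {p} {q,s} {t}
  U2: {r,v} {s} {t}
  U3: {p,u} {r} {t}
  U4: {p,u} {r} {s}
  U12: {s} {t}
  U13: {p} {t}
  U14: {p} {s}
  U23: {r} {t}
  U24: {r} {s}
  U34: {p,u} {r}
  U123: {t}
  U124: {s}
  U134: {p}
  U234: {r}
C dims 12,12,4; δ0: rk 8, SNF 1^8; δ1: rk 4, SNF 1^4
Ȟ^0 = (12 − 8) − 0 = 4, so Ȟ^0 ≅ Z^4
Ȟ^1 = (12 − 4) − 8 = 0, so Ȟ^1 ≅ 0
Ȟ^2 = (4 − 0) − 4 = 0, so Ȟ^2 ≅ 0

Ȟ^0 ≅ Z^4, Ȟ^1 ≅ 0 and Ȟ^2 ≅ 0


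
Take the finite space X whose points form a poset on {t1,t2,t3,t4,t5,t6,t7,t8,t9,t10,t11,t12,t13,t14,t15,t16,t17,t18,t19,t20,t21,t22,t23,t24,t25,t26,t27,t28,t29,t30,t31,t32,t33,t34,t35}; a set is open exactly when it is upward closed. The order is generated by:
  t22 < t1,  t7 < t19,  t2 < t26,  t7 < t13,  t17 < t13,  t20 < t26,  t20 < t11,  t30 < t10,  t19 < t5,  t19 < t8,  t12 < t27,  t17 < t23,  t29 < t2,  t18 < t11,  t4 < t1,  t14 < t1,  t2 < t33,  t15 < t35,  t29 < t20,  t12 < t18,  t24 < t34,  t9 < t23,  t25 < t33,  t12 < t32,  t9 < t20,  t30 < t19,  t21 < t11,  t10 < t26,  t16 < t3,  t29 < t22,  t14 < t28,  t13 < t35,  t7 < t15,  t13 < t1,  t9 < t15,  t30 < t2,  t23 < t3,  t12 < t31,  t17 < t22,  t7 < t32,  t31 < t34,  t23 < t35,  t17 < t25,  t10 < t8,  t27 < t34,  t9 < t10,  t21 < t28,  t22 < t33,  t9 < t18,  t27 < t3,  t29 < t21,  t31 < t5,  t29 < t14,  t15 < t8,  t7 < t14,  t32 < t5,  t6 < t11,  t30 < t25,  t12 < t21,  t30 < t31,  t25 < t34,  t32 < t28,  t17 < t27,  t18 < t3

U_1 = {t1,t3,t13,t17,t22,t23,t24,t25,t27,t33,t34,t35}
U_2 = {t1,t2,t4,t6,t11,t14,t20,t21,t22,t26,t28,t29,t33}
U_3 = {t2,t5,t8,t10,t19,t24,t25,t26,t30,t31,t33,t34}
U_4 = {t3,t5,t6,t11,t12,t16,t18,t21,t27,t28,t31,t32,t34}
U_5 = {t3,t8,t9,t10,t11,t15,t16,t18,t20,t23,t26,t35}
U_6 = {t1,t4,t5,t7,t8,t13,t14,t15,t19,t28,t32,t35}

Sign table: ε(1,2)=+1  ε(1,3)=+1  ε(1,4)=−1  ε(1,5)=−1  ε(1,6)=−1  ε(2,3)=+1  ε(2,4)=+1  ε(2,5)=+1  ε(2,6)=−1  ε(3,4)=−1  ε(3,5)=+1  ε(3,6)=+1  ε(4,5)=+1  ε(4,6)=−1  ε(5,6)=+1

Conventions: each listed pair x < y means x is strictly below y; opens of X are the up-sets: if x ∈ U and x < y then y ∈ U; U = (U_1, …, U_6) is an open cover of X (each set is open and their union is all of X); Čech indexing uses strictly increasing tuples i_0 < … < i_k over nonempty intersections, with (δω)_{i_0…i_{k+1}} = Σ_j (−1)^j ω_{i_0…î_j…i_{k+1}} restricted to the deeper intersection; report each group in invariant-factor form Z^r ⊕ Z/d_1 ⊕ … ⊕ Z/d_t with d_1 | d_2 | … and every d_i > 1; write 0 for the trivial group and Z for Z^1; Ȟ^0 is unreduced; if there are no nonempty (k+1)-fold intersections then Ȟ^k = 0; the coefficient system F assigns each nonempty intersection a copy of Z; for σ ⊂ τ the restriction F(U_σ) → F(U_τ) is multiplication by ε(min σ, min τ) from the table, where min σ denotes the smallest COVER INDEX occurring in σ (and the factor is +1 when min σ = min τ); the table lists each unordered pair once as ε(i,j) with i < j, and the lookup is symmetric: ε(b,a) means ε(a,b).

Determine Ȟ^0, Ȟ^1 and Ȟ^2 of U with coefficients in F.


nerve of the cover:
  U12={t1,t22,t33} U13={t24,t25,t33,t34} U14={t3,t27,t34} U15={t3,t23,t35} U16={t1,t13,t35} U23={t2,t26,t33} U24={t6,t11,t21,t28} U25={t11,t20,t26} U26={t1,t4,t14,t28} U34={t5,t31,t34} U35={t8,t10,t26} U36={t5,t8,t19} U45={t3,t11,t16,t18} U46={t5,t28,t32} U56={t8,t15,t35}
  U123={t33} U126={t1} U134={t34} U145={t3} U156={t35} U235={t26} U245={t11} U246={t28} U346={t5} U356={t8}
C dims 6,15,10; δ0: rk 6, SNF 1^5·2; δ1: rk 9, SNF 1^9
Ȟ^0 = (6 − 6) − 0 = 0, so Ȟ^0 ≅ 0
Ȟ^1 = (15 − 9) − 6 = 0 plus torsion [2], so Ȟ^1 ≅ Z/2
Ȟ^2 = (10 − 0) − 9 = 1, so Ȟ^2 ≅ Z

Ȟ^0(U;F) ≅ 0; Ȟ^1(U;F) ≅ Z/2; Ȟ^2(U;F) ≅ Z


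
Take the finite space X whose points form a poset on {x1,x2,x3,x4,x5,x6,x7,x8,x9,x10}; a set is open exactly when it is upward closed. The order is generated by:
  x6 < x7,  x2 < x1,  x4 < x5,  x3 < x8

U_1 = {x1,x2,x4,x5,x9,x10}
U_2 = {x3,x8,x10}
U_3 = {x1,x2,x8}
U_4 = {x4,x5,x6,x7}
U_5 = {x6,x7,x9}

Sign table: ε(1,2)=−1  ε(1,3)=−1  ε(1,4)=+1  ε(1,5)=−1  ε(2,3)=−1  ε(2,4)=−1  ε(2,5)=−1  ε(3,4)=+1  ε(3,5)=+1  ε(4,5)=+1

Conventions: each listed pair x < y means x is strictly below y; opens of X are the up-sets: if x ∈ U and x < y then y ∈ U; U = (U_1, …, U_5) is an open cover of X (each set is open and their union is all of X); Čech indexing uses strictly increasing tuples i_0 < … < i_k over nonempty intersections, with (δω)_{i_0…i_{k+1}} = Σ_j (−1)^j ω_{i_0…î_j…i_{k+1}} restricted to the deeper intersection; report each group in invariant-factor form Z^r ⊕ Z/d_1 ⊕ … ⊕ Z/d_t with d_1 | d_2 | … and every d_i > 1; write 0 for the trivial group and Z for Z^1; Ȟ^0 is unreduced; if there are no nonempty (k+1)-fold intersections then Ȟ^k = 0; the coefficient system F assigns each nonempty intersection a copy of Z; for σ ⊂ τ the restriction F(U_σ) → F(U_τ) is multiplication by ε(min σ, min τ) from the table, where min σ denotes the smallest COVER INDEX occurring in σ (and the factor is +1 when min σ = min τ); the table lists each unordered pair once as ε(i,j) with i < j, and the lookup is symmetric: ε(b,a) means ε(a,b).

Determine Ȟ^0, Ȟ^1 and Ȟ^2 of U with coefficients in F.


Ȟ^0(U;F) ≅ 0, Ȟ^1(U;F) ≅ Z ⊕ Z/2, Ȟ^2(U;F) ≅ 0

nonempty overlaps:
  U12={x10} U13={x1,x2} U14={x4,x5} U15={x9} U23={x8} U45={x6,x7}
C dims 5,6; δ0: rk 5, SNF 1^4·2
degree 0: 5−5−0 = 0 → Ȟ^0 ≅ 0
degree 1: 6−0−5 = 1 plus torsion [2] → Ȟ^1 ≅ Z ⊕ Z/2
degree 2: 0−0−0 = 0 → Ȟ^2 ≅ 0


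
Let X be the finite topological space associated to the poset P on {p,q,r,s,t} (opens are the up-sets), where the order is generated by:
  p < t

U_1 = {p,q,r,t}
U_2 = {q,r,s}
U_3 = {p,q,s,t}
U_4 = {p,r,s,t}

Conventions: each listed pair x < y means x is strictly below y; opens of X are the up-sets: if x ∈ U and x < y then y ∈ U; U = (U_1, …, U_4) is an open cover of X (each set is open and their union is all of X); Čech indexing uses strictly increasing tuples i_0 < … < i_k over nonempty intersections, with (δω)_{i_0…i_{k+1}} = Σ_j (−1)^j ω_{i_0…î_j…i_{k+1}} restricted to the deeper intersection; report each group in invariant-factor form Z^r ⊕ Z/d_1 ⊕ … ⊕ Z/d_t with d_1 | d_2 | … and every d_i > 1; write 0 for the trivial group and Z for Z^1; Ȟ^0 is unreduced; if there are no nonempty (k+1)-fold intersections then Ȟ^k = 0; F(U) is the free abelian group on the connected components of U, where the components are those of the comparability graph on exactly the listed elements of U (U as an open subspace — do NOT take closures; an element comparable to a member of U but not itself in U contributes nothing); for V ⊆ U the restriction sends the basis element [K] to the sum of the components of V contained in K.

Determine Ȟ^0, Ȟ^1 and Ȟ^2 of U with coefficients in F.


nerve of the cover:
  U12={q,r} U13={p,q,t} U14={p,r,t} U23={q,s} U24={r,s} U34={p,s,t}
  U123={q} U124={r} U134={p,t} U234={s}
components per intersection:
  U1: {p,t} {q} {r}
  U2: {q} {r} {s}
  U3: {p,t} {q} {s}
  U4: {p,t} {r} {s}
  U12: {q} {r}
  U13: {p,t} {q}
  U14: {p,t} {r}
  U23: {q} {s}
  U24: {r} {s}
  U34: {p,t} {s}
  U123: {q}
  U124: {r}
  U134: {p,t}
  U234: {s}
C dims 12,12,4; δ0: rk 8, SNF 1^8; δ1: rk 4, SNF 1^4
Ȟ^0 = (12 − 8) − 0 = 4, so Ȟ^0 ≅ Z^4
Ȟ^1 = (12 − 4) − 8 = 0, so Ȟ^1 ≅ 0
Ȟ^2 = (4 − 0) − 4 = 0, so Ȟ^2 ≅ 0

Ȟ^0 ≅ Z^4; Ȟ^1 ≅ 0; Ȟ^2 ≅ 0


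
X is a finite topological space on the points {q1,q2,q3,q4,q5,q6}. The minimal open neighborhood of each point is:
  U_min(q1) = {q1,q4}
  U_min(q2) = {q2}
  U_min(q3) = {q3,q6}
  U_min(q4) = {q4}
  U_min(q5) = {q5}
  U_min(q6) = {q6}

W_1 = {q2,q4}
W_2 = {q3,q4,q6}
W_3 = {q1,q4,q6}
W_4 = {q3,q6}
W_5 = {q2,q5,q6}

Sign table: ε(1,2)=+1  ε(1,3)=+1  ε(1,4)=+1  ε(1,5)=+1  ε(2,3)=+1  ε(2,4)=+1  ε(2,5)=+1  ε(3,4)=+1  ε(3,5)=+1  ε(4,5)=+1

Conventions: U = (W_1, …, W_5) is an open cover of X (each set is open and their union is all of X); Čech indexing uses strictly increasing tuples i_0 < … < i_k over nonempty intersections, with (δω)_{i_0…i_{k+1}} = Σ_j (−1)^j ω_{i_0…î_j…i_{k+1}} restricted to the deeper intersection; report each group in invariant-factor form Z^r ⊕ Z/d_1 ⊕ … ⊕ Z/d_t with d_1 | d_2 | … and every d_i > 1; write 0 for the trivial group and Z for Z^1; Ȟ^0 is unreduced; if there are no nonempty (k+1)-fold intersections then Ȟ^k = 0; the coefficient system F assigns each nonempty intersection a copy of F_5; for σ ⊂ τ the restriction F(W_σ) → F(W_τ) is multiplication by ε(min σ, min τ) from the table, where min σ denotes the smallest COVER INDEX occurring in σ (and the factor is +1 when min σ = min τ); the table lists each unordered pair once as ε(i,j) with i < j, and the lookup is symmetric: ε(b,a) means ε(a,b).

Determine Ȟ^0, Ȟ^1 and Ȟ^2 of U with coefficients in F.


intersection data:
  W12={q4} W13={q4} W15={q2} W23={q4,q6} W24={q3,q6} W25={q6} W34={q6} W35={q6} W45={q6}
  W123={q4} W234={q6} W235={q6} W245={q6} W345={q6}
  W2345={q6}
C dims 5,9,5,1; δ0: rk_F5 4; δ1: rk_F5 4; δ2: rk_F5 1
Ȟ^0 = (5 − 4) − 0 = 1, so Ȟ^0 ≅ Z/5
Ȟ^1 = (9 − 4) − 4 = 1, so Ȟ^1 ≅ Z/5
Ȟ^2 = (5 − 1) − 4 = 0, so Ȟ^2 ≅ 0

Ȟ^0(U;F) ≅ Z/5,  Ȟ^1(U;F) ≅ Z/5,  Ȟ^2(U;F) ≅ 0


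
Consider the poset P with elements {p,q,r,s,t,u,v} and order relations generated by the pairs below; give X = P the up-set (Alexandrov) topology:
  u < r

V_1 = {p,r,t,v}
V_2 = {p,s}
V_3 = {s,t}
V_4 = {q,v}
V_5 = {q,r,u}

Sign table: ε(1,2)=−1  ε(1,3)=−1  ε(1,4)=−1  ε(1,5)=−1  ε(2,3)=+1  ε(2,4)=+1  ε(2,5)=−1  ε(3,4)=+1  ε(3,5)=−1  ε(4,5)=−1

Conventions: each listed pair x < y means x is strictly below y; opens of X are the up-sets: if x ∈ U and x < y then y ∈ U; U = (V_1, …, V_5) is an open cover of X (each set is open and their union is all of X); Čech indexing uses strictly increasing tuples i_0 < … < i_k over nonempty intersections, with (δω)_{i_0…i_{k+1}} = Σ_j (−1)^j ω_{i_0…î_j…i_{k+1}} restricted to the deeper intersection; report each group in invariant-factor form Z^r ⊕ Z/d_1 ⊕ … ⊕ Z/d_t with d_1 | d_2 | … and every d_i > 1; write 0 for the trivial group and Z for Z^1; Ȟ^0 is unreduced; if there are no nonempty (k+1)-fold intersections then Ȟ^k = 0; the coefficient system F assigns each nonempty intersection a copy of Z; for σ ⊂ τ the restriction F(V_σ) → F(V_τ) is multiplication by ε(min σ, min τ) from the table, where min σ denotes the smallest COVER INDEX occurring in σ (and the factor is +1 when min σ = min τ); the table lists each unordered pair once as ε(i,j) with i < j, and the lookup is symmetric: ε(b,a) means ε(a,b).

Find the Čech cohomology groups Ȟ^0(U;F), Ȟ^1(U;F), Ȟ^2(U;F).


nonempty overlaps:
  V12={p} V13={t} V14={v} V15={r} V23={s} V45={q}
C dims 5,6; δ0: rk 5, SNF 1^4·2
degree 0: 5−5−0 = 0 → Ȟ^0 ≅ 0
degree 1: 6−0−5 = 1 plus torsion [2] → Ȟ^1 ≅ Z ⊕ Z/2
degree 2: 0−0−0 = 0 → Ȟ^2 ≅ 0

Ȟ^0 ≅ 0; Ȟ^1 ≅ Z ⊕ Z/2; Ȟ^2 ≅ 0


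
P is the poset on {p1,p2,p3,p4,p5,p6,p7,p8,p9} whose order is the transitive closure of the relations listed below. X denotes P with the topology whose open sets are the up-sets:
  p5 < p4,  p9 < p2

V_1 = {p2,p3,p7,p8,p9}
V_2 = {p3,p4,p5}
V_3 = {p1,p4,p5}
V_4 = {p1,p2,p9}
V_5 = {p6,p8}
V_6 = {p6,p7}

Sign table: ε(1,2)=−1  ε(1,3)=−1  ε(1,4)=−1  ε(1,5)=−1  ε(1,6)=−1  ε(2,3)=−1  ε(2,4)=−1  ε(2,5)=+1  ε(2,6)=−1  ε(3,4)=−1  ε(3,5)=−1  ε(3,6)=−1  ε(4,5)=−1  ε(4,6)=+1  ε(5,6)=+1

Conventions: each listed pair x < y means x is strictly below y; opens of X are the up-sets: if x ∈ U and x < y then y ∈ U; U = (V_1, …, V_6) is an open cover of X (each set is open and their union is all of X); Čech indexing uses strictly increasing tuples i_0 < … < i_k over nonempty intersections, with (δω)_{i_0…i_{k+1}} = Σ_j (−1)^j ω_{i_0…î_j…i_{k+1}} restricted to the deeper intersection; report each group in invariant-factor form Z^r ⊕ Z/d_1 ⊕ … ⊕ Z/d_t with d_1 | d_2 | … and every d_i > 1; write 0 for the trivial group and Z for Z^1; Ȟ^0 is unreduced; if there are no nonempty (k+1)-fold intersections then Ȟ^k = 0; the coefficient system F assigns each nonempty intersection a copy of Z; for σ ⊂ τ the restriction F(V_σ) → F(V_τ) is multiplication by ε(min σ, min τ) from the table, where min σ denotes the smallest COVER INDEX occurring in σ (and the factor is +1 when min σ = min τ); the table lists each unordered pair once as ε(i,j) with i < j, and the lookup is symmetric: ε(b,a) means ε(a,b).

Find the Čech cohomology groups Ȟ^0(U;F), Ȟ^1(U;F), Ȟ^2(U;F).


intersection data:
  V12={p3} V14={p2,p9} V15={p8} V16={p7} V23={p4,p5} V34={p1} V56={p6}
C dims 6,7; δ0: rk 5, SNF 1^5
Ȟ^0 = (6 − 5) − 0 = 1, so Ȟ^0 ≅ Z
Ȟ^1 = (7 − 0) − 5 = 2, so Ȟ^1 ≅ Z^2
Ȟ^2 = (0 − 0) − 0 = 0, so Ȟ^2 ≅ 0

Ȟ^0 = Z, Ȟ^1 = Z^2 and Ȟ^2 = 0


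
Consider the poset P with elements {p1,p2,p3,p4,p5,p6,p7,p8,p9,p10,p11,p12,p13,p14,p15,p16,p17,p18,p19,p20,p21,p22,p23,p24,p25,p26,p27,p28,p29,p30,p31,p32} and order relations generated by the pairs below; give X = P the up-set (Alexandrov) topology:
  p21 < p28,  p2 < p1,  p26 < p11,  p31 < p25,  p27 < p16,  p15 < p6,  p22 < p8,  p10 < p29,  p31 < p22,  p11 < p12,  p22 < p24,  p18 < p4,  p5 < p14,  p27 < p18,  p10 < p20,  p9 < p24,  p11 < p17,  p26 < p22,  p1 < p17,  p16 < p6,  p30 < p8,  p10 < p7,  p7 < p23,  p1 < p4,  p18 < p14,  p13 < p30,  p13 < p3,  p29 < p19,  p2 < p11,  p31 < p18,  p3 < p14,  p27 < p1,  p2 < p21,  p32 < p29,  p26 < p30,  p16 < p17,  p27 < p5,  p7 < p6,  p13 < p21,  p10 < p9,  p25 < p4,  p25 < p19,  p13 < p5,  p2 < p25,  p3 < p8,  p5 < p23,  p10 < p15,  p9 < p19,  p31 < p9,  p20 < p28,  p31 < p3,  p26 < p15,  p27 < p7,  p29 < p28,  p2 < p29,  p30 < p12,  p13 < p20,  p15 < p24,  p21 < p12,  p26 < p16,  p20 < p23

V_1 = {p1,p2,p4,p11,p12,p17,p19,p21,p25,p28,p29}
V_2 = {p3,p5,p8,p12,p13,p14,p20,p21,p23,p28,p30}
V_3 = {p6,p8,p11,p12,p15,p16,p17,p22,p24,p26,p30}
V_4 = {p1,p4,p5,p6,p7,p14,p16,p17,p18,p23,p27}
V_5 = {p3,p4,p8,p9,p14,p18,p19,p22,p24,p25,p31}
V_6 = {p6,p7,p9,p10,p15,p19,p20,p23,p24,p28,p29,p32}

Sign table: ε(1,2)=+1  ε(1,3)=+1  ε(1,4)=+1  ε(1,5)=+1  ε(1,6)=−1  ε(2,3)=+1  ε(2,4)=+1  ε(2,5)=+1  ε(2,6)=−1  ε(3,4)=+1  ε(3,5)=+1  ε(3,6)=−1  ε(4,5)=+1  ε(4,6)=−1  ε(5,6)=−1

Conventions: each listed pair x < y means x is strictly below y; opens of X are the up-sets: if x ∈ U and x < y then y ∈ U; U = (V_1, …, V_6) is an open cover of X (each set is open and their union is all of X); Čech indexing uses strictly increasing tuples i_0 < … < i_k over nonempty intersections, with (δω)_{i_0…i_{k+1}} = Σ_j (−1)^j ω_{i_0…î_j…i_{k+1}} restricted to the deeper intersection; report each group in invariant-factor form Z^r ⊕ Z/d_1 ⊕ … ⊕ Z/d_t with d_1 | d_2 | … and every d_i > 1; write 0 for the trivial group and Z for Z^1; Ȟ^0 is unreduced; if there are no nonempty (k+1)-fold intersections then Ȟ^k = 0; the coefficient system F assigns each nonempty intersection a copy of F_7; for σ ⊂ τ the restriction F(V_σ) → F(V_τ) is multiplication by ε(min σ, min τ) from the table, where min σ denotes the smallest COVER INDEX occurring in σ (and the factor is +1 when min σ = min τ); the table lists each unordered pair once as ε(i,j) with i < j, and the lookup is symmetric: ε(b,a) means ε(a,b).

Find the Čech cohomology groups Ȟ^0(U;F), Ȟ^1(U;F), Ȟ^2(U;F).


intersection data:
  V12={p12,p21,p28} V13={p11,p12,p17} V14={p1,p4,p17} V15={p4,p19,p25} V16={p19,p28,p29} V23={p8,p12,p30} V24={p5,p14,p23} V25={p3,p8,p14} V26={p20,p23,p28} V34={p6,p16,p17} V35={p8,p22,p24} V36={p6,p15,p24} V45={p4,p14,p18} V46={p6,p7,p23} V56={p9,p19,p24}
  V123={p12} V126={p28} V134={p17} V145={p4} V156={p19} V235={p8} V245={p14} V246={p23} V346={p6} V356={p24}
C dims 6,15,10; δ0: rk_F7 5; δ1: rk_F7 10
Ȟ^0 = (6 − 5) − 0 = 1, so Ȟ^0 ≅ Z/7
Ȟ^1 = (15 − 10) − 5 = 0, so Ȟ^1 ≅ 0
Ȟ^2 = (10 − 0) − 10 = 0, so Ȟ^2 ≅ 0

Ȟ^0 ≅ Z/7, Ȟ^1 ≅ 0, Ȟ^2 ≅ 0


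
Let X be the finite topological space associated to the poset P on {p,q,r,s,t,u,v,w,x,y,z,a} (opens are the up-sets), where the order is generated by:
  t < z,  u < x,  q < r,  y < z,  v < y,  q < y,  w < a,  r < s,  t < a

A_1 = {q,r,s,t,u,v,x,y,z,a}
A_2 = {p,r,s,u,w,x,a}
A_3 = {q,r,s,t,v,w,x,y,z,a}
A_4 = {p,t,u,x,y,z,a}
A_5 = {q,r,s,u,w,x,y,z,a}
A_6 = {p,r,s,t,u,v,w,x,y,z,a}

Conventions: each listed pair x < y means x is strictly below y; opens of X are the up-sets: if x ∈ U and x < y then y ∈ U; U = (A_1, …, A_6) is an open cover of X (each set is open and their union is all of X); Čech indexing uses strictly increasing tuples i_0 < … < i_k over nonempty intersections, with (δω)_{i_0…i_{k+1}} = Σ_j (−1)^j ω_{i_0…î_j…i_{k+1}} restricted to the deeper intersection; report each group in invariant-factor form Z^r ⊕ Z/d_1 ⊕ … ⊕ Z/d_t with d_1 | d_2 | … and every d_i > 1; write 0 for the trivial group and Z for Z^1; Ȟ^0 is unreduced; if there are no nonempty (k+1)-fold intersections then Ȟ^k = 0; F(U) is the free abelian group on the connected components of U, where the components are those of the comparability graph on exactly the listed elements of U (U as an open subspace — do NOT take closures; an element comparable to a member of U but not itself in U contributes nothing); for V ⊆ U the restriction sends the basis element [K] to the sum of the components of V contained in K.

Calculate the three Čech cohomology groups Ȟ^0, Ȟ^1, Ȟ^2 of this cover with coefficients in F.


Ȟ^0 ≅ Z^3, Ȟ^1 ≅ 0, Ȟ^2 ≅ 0

nonempty intersections:
  A12={r,s,u,x,a} A13={q,r,s,t,v,x,y,z,a} A14={t,u,x,y,z,a} A15={q,r,s,u,x,y,z,a} A16={r,s,t,u,v,x,y,z,a} A23={r,s,w,x,a} A24={p,u,x,a} A25={r,s,u,w,x,a} A26={p,r,s,u,w,x,a} A34={t,x,y,z,a} A35={q,r,s,w,x,y,z,a} A36={r,s,t,v,w,x,y,z,a} A45={u,x,y,z,a} A46={p,t,u,x,y,z,a} A56={r,s,u,w,x,y,z,a}
  A123={r,s,x,a} A124={u,x,a} A125={r,s,u,x,a} A126={r,s,u,x,a} A134={t,x,y,z,a} A135={q,r,s,x,y,z,a} A136={r,s,t,v,x,y,z,a} A145={u,x,y,z,a} A146={t,u,x,y,z,a} A156={r,s,u,x,y,z,a} A234={x,a} A235={r,s,w,x,a} A236={r,s,w,x,a} A245={u,x,a} A246={p,u,x,a} A256={r,s,u,w,x,a} A345={x,y,z,a} A346={t,x,y,z,a} A356={r,s,w,x,y,z,a} A456={u,x,y,z,a}
  A1234={x,a} A1235={r,s,x,a} A1236={r,s,x,a} A1245={u,x,a} A1246={u,x,a} A1256={r,s,u,x,a} A1345={x,y,z,a} A1346={t,x,y,z,a} A1356={r,s,x,y,z,a} A1456={u,x,y,z,a} A2345={x,a} A2346={x,a} A2356={r,s,w,x,a} A2456={u,x,a} A3456={x,y,z,a}
  A12345={x,a} A12346={x,a} A12356={r,s,x,a} A12456={u,x,a} A13456={x,y,z,a} A23456={x,a}
  A123456={x,a}
components per intersection:
  A1: {q,r,s,t,v,y,z,a} {u,x}
  A2: {p} {r,s} {u,x} {w,a}
  A3: {q,r,s,t,v,w,y,z,a} {x}
  A4: {p} {t,y,z,a} {u,x}
  A5: {q,r,s,y,z} {u,x} {w,a}
  A6: {p} {r,s} {t,v,w,y,z,a} {u,x}
  A12: {r,s} {u,x} {a}
  A13: {q,r,s,t,v,y,z,a} {x}
  A14: {t,y,z,a} {u,x}
  A15: {q,r,s,y,z} {u,x} {a}
  A16: {r,s} {t,v,y,z,a} {u,x}
  A23: {r,s} {w,a} {x}
  A24: {p} {u,x} {a}
  A25: {r,s} {u,x} {w,a}
  A26: {p} {r,s} {u,x} {w,a}
  A34: {t,y,z,a} {x}
  A35: {q,r,s,y,z} {w,a} {x}
  A36: {r,s} {t,v,w,y,z,a} {x}
  A45: {u,x} {y,z} {a}
  A46: {p} {t,y,z,a} {u,x}
  A56: {r,s} {u,x} {w,a} {y,z}
  A123: {r,s} {x} {a}
  A124: {u,x} {a}
  A125: {r,s} {u,x} {a}
  A126: {r,s} {u,x} {a}
  A134: {t,y,z,a} {x}
  A135: {q,r,s,y,z} {x} {a}
  A136: {r,s} {t,v,y,z,a} {x}
  A145: {u,x} {y,z} {a}
  A146: {t,y,z,a} {u,x}
  A156: {r,s} {u,x} {y,z} {a}
  A234: {x} {a}
  A235: {r,s} {w,a} {x}
  A236: {r,s} {w,a} {x}
  A245: {u,x} {a}
  A246: {p} {u,x} {a}
  A256: {r,s} {u,x} {w,a}
  A345: {x} {y,z} {a}
  A346: {t,y,z,a} {x}
  A356: {r,s} {w,a} {x} {y,z}
  A456: {u,x} {y,z} {a}
  A1234: {x} {a}
  A1235: {r,s} {x} {a}
  A1236: {r,s} {x} {a}
  A1245: {u,x} {a}
  A1246: {u,x} {a}
  A1256: {r,s} {u,x} {a}
  A1345: {x} {y,z} {a}
  A1346: {t,y,z,a} {x}
  A1356: {r,s} {x} {y,z} {a}
  A1456: {u,x} {y,z} {a}
  A2345: {x} {a}
  A2346: {x} {a}
  A2356: {r,s} {w,a} {x}
  A2456: {u,x} {a}
  A3456: {x} {y,z} {a}
  A12345: {x} {a}
  A12346: {x} {a}
  A12356: {r,s} {x} {a}
  A12456: {u,x} {a}
  A13456: {x} {y,z} {a}
  A23456: {x} {a}
  A123456: {x} {a}
C dims 18,44,56,39; δ0: rk 15, SNF 1^15; δ1: rk 29, SNF 1^29; δ2: rk 27, SNF 1^27
Ȟ^0: (18−15)−0=3 ⇒ Z^3
Ȟ^1: (44−29)−15=0 ⇒ 0
Ȟ^2: (56−27)−29=0 ⇒ 0
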